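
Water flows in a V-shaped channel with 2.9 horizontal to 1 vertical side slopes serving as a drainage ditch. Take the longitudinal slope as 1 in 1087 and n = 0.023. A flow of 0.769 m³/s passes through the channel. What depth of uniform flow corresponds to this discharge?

y_n = 0.661 m

Manning's equation rearranged: A R^(2/3) = nQ / (1·√S) = 0.023 × 0.769 / (√0.00092) = 0.5831.
Trying y = 0.782 m: A R^(2/3) = 0.9134 — over.
Trying y = 0.661 m: A R^(2/3) = 0.5834 — ≈ 0.5831.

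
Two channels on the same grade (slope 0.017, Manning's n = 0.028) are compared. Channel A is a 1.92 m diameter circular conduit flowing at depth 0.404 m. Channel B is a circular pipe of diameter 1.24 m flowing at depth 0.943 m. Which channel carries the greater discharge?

Channel A: For a circular section of diameter D = 1.92 m at depth y = 0.404 m, the central angle is θ = 2 arccos(1 − 2y/D) = 1.906 rad. Then A = (D²/8)(θ − sin θ) = 0.4432 m² and P = Dθ/2 = 1.83 m. Hydraulic radius R = A/P = 0.4432/1.83 = 0.2422 m. Q_A = (1/0.028)·0.4432·0.2422^(2/3)·√0.017 = 0.802 m³/s.
Channel B: For a circular section of diameter D = 1.24 m at depth y = 0.943 m, the central angle is θ = 2 arccos(1 − 2y/D) = 4.238 rad. Then A = (D²/8)(θ − sin θ) = 0.9854 m² and P = Dθ/2 = 2.627 m. Hydraulic radius R = A/P = 0.9854/2.627 = 0.3751 m. Q_B = (1/0.028)·0.9854·0.3751^(2/3)·√0.017 = 2.386 m³/s.
Q_A = 0.802 m³/s vs Q_B = 2.386 m³/s, so channel B carries more.

channel B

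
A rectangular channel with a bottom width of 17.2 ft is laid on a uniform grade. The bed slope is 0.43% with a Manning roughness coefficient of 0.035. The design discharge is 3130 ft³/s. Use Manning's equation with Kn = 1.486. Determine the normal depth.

y_n = 19.8 ft

Manning's equation rearranged: A R^(2/3) = nQ / (1.486·√S) = 0.035 × 3130 / (1.486 × √0.0043) = 1124.
At y = 22.2 ft: A R^(2/3) = 1288 — too large.
At y = 17.6 ft: A R^(2/3) = 974.6 — too small.
At y = 19.8 ft: A R^(2/3) = 1124 — close enough.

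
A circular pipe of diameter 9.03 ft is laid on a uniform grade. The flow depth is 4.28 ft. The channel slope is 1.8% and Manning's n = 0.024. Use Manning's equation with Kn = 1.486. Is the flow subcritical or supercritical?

supercritical

For a circular section of diameter D = 9.03 ft at depth y = 4.28 ft, the central angle is θ = 2 arccos(1 − 2y/D) = 3.037 rad. Then A = (D²/8)(θ − sin θ) = 29.9 ft² and P = Dθ/2 = 13.71 ft.
Hydraulic radius R = A/P = 29.9/13.71 = 2.18 ft.
V = (1.486/n) R^(2/3) √S = (1.486/0.024) × 2.18^(2/3) × √0.018 = 13.97 ft/s. Hydraulic depth D_h = A/T = 29.9/9.018 = 3.316 ft.
Froude number Fr = V/√(g·D_h) = 13.97/√(32.2×3.316) = 1.35, which is greater than 1, so the flow is supercritical.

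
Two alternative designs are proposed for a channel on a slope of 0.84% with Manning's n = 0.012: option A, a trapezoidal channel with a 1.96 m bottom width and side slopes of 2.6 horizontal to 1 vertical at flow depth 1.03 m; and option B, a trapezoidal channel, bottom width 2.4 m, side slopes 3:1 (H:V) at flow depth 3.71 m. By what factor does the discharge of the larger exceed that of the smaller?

22.5

Channel A: With bottom width b = 1.96 m and side slope z = 2.6: A = (b + zy)y = (1.96 + 2.6×1.03)×1.03 = 4.777 m²; P = b + 2y√(1+z²) = 1.96 + 2×1.03×2.786 = 7.698 m. Hydraulic radius R = A/P = 4.777/7.698 = 0.6205 m. Q_A = (1/0.012)·4.777·0.6205^(2/3)·√0.0084 = 26.54 m³/s.
Channel B: With bottom width b = 2.4 m and side slope z = 3: A = (b + zy)y = (2.4 + 3×3.71)×3.71 = 50.2 m²; P = b + 2y√(1+z²) = 2.4 + 2×3.71×3.162 = 25.86 m. Hydraulic radius R = A/P = 50.2/25.86 = 1.941 m. Q_B = (1/0.012)·50.2·1.941^(2/3)·√0.0084 = 596.5 m³/s.
The larger discharge is 596.5 m³/s and the smaller is 26.54 m³/s; the ratio is 22.5.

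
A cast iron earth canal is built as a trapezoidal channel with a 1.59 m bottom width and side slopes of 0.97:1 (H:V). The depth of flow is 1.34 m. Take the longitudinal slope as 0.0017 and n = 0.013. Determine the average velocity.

With bottom width b = 1.59 m and side slope z = 0.97: A = (b + zy)y = (1.59 + 0.97×1.34)×1.34 = 3.872 m²; P = b + 2y√(1+z²) = 1.59 + 2×1.34×1.393 = 5.324 m.
Hydraulic radius R = A/P = 3.872/5.324 = 0.7274 m.
From Manning's equation, V = (1/n) R^(2/3) S^(1/2) = (1/0.013) × 0.7274^(2/3) × 0.0017^(1/2) = 2.57 m/s.

V = 2.57 m/s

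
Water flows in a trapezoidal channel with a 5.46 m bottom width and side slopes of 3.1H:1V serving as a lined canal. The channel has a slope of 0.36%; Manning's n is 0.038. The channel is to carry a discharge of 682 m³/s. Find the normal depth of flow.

y_n = 6.84 m

Manning's equation rearranged: A R^(2/3) = nQ / (1·√S) = 0.038 × 682 / (√0.0036) = 431.9.
At y = 8.61 m: A R^(2/3) = 754.2 — too large.
At y = 4.95 m: A R^(2/3) = 201.2 — too small.
At y = 6.84 m: A R^(2/3) = 432.1 — matches.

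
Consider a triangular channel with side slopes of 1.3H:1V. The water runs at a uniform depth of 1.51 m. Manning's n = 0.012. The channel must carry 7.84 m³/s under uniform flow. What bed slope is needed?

S = 0.002

For a triangular section with side slope z = 1.3: A = zy² = 1.3×1.51² = 2.964 m²; P = 2y√(1+z²) = 2×1.51×1.64 = 4.953 m.
Hydraulic radius R = A/P = 2.964/4.953 = 0.5984 m.
From Manning's equation, S = [nQ / (1 A R^(2/3))]² = [0.012 × 7.84 / (1 × 2.964 × 0.5984^(2/3))]² = 0.002.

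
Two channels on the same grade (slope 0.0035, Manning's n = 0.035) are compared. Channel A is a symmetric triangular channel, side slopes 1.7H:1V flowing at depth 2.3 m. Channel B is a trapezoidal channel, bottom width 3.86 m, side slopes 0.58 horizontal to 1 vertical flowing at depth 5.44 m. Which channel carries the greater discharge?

Channel A: For a triangular section with side slope z = 1.7: A = zy² = 1.7×2.3² = 8.993 m²; P = 2y√(1+z²) = 2×2.3×1.972 = 9.073 m. Hydraulic radius R = A/P = 8.993/9.073 = 0.9912 m. Q_A = (1/0.035)·8.993·0.9912^(2/3)·√0.0035 = 15.11 m³/s.
Channel B: With bottom width b = 3.86 m and side slope z = 0.58: A = (b + zy)y = (3.86 + 0.58×5.44)×5.44 = 38.16 m²; P = b + 2y√(1+z²) = 3.86 + 2×5.44×1.156 = 16.44 m. Hydraulic radius R = A/P = 38.16/16.44 = 2.322 m. Q_B = (1/0.035)·38.16·2.322^(2/3)·√0.0035 = 113.1 m³/s.
Q_A = 15.11 m³/s vs Q_B = 113.1 m³/s, so channel B carries more.

channel B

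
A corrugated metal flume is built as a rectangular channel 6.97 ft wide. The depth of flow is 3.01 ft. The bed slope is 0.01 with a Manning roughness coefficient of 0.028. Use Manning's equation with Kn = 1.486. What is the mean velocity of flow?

V = 7.31 ft/s

Flow area A = b·y = 6.97 × 3.01 = 20.98 ft². Wetted perimeter P = b + 2y = 6.97 + 2×3.01 = 12.99 ft.
Hydraulic radius R = A/P = 20.98/12.99 = 1.615 ft.
From Manning's equation, V = (1.486/n) R^(2/3) S^(1/2) = (1.486/0.028) × 1.615^(2/3) × 0.01^(1/2) = 7.31 ft/s.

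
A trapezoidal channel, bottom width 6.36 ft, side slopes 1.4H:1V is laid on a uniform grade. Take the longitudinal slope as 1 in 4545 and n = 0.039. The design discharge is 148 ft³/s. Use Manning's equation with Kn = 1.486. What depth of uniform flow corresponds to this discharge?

Manning's equation rearranged: A R^(2/3) = nQ / (1.486·√S) = 0.039 × 148 / (1.486 × √0.00022) = 261.9.
At y = 8.29 ft: A R^(2/3) = 392 — over.
At y = 6.88 ft: A R^(2/3) = 261.5 — matches.

y_n = 6.88 ft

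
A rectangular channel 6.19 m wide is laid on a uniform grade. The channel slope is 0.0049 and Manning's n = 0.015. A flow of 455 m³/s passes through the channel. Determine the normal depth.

y_n = 9.03 m

Manning's equation rearranged: A R^(2/3) = nQ / (1·√S) = 0.015 × 455 / (√0.0049) = 97.5.
Try y = 7.12 m: A R^(2/3) = 73.58 — low.
Try y = 11.3 m: A R^(2/3) = 126.4 — high.
Try y = 9.03 m: A R^(2/3) = 97.53 — ≈ 97.5.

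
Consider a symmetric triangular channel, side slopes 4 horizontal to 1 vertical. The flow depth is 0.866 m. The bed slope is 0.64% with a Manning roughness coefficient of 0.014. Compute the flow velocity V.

For a triangular section with side slope z = 4: A = zy² = 4×0.866² = 3 m²; P = 2y√(1+z²) = 2×0.866×4.123 = 7.141 m.
Hydraulic radius R = A/P = 3/7.141 = 0.4201 m.
From Manning's equation, V = (1/n) R^(2/3) S^(1/2) = (1/0.014) × 0.4201^(2/3) × 0.0064^(1/2) = 3.21 m/s.

V = 3.21 m/s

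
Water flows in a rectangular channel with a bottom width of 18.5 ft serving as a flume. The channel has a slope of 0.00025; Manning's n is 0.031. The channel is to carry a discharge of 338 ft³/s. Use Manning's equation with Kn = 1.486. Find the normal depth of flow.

Manning's equation rearranged: A R^(2/3) = nQ / (1.486·√S) = 0.031 × 338 / (1.486 × √0.00025) = 446.
At y = 7.52 ft: A R^(2/3) = 359.1 — short.
At y = 10.9 ft: A R^(2/3) = 589.9 — over.
At y = 8.82 ft: A R^(2/3) = 445.7 — close enough.

y_n = 8.82 ft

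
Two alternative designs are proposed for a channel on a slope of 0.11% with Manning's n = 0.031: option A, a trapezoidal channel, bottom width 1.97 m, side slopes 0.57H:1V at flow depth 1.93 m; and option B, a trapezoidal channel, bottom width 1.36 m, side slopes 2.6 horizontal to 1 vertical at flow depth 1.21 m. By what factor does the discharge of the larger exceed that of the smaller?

Channel A: With bottom width b = 1.97 m and side slope z = 0.57: A = (b + zy)y = (1.97 + 0.57×1.93)×1.93 = 5.925 m²; P = b + 2y√(1+z²) = 1.97 + 2×1.93×1.151 = 6.413 m. Hydraulic radius R = A/P = 5.925/6.413 = 0.9239 m. Q_A = (1/0.031)·5.925·0.9239^(2/3)·√0.0011 = 6.014 m³/s.
Channel B: With bottom width b = 1.36 m and side slope z = 2.6: A = (b + zy)y = (1.36 + 2.6×1.21)×1.21 = 5.452 m²; P = b + 2y√(1+z²) = 1.36 + 2×1.21×2.786 = 8.101 m. Hydraulic radius R = A/P = 5.452/8.101 = 0.673 m. Q_B = (1/0.031)·5.452·0.673^(2/3)·√0.0011 = 4.48 m³/s.
The larger discharge is 6.014 m³/s and the smaller is 4.48 m³/s; the ratio is 1.34.

1.34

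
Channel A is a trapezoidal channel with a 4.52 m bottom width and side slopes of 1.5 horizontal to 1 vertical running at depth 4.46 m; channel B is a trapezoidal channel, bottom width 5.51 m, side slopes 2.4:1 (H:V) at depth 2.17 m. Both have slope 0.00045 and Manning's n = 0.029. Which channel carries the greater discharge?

channel A

Channel A: With bottom width b = 4.52 m and side slope z = 1.5: A = (b + zy)y = (4.52 + 1.5×4.46)×4.46 = 50 m²; P = b + 2y√(1+z²) = 4.52 + 2×4.46×1.803 = 20.6 m. Hydraulic radius R = A/P = 50/20.6 = 2.427 m. Q_A = (1/0.029)·50·2.427^(2/3)·√0.00045 = 66.05 m³/s.
Channel B: With bottom width b = 5.51 m and side slope z = 2.4: A = (b + zy)y = (5.51 + 2.4×2.17)×2.17 = 23.26 m²; P = b + 2y√(1+z²) = 5.51 + 2×2.17×2.6 = 16.79 m. Hydraulic radius R = A/P = 23.26/16.79 = 1.385 m. Q_B = (1/0.029)·23.26·1.385^(2/3)·√0.00045 = 21.14 m³/s.
Q_A = 66.05 m³/s vs Q_B = 21.14 m³/s, so channel A carries more.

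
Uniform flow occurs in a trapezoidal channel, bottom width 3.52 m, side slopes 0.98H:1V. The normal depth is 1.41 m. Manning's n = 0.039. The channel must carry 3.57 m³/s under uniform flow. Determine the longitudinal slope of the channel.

With bottom width b = 3.52 m and side slope z = 0.98: A = (b + zy)y = (3.52 + 0.98×1.41)×1.41 = 6.912 m²; P = b + 2y√(1+z²) = 3.52 + 2×1.41×1.4 = 7.468 m.
Hydraulic radius R = A/P = 6.912/7.468 = 0.9254 m.
From Manning's equation, S = [nQ / (1 A R^(2/3))]² = [0.039 × 3.57 / (1 × 6.912 × 0.9254^(2/3))]² = 0.00045.

S = 0.00045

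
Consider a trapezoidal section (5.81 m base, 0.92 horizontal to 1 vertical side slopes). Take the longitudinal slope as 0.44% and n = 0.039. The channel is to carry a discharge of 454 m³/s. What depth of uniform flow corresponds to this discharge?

Manning's equation rearranged: A R^(2/3) = nQ / (1·√S) = 0.039 × 454 / (√0.0044) = 266.9.
Try y = 6.24 m: A R^(2/3) = 155.4 — low.
Try y = 9.93 m: A R^(2/3) = 406 — high.
Try y = 8.14 m: A R^(2/3) = 267.1 — matches.

y_n = 8.14 m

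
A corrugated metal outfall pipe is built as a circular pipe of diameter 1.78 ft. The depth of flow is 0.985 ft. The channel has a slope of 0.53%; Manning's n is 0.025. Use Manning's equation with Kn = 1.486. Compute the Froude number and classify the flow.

subcritical

For a circular section of diameter D = 1.78 ft at depth y = 0.985 ft, the central angle is θ = 2 arccos(1 − 2y/D) = 3.355 rad. Then A = (D²/8)(θ − sin θ) = 1.413 ft² and P = Dθ/2 = 2.986 ft.
Hydraulic radius R = A/P = 1.413/2.986 = 0.4732 ft.
V = (1.486/n) R^(2/3) √S = (1.486/0.025) × 0.4732^(2/3) × √0.0053 = 2.628 ft/s. Hydraulic depth D_h = A/T = 1.413/1.77 = 0.7984 ft.
Froude number Fr = V/√(g·D_h) = 2.628/√(32.2×0.7984) = 0.518, which is less than 1, so the flow is subcritical.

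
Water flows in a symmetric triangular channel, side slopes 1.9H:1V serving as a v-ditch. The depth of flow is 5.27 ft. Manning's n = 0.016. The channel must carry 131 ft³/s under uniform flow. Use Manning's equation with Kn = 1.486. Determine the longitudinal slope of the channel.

For a triangular section with side slope z = 1.9: A = zy² = 1.9×5.27² = 52.77 ft²; P = 2y√(1+z²) = 2×5.27×2.147 = 22.63 ft.
Hydraulic radius R = A/P = 52.77/22.63 = 2.332 ft.
From Manning's equation, S = [nQ / (1.486 A R^(2/3))]² = [0.016 × 131 / (1.486 × 52.77 × 2.332^(2/3))]² = 0.000231.

S = 0.000231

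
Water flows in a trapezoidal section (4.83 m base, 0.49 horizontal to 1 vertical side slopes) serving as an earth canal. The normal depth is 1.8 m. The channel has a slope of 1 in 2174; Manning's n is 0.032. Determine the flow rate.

With bottom width b = 4.83 m and side slope z = 0.49: A = (b + zy)y = (4.83 + 0.49×1.8)×1.8 = 10.28 m²; P = b + 2y√(1+z²) = 4.83 + 2×1.8×1.114 = 8.839 m.
Hydraulic radius R = A/P = 10.28/8.839 = 1.163 m.
Manning's equation: Q = (1/n) A R^(2/3) S^(1/2) = (1/0.032) × 10.28 × 1.163^(2/3) × 0.00046^(1/2) = 7.62 m³/s.

Q = 7.62 m³/s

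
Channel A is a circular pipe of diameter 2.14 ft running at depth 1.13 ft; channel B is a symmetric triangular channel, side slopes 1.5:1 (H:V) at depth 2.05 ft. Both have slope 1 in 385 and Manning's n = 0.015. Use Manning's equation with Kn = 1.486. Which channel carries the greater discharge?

channel B

Channel A: For a circular section of diameter D = 2.14 ft at depth y = 1.13 ft, the central angle is θ = 2 arccos(1 − 2y/D) = 3.254 rad. Then A = (D²/8)(θ − sin θ) = 1.927 ft² and P = Dθ/2 = 3.482 ft. Hydraulic radius R = A/P = 1.927/3.482 = 0.5534 ft. Q_A = (1.486/0.015)·1.927·0.5534^(2/3)·√0.002597 = 6.557 ft³/s.
Channel B: For a triangular section with side slope z = 1.5: A = zy² = 1.5×2.05² = 6.304 ft²; P = 2y√(1+z²) = 2×2.05×1.803 = 7.391 ft. Hydraulic radius R = A/P = 6.304/7.391 = 0.8529 ft. Q_B = (1.486/0.015)·6.304·0.8529^(2/3)·√0.002597 = 28.62 ft³/s.
Q_A = 6.557 ft³/s vs Q_B = 28.62 ft³/s, so channel B carries more.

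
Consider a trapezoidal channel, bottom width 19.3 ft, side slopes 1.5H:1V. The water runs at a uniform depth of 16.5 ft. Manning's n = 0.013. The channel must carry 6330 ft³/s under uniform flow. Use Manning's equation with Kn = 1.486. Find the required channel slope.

With bottom width b = 19.3 ft and side slope z = 1.5: A = (b + zy)y = (19.3 + 1.5×16.5)×16.5 = 726.8 ft²; P = b + 2y√(1+z²) = 19.3 + 2×16.5×1.803 = 78.79 ft.
Hydraulic radius R = A/P = 726.8/78.79 = 9.225 ft.
From Manning's equation, S = [nQ / (1.486 A R^(2/3))]² = [0.013 × 6330 / (1.486 × 726.8 × 9.225^(2/3))]² = 0.0003.

S = 0.0003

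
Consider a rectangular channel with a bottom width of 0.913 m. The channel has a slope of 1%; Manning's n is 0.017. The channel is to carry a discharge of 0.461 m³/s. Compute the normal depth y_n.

Manning's equation rearranged: A R^(2/3) = nQ / (1·√S) = 0.017 × 0.461 / (√0.01) = 0.07837.
At y = 0.301 m: A R^(2/3) = 0.08806 — high.
At y = 0.239 m: A R^(2/3) = 0.06347 — low.
At y = 0.277 m: A R^(2/3) = 0.07834 — close enough.

y_n = 0.277 m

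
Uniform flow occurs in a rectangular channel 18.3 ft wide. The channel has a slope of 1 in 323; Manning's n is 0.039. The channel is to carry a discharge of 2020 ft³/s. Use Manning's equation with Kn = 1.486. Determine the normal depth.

y_n = 16.1 ft

Manning's equation rearranged: A R^(2/3) = nQ / (1.486·√S) = 0.039 × 2020 / (1.486 × √0.003096) = 952.8.
Try y = 19.1 ft: A R^(2/3) = 1178 — too large.
Try y = 12.7 ft: A R^(2/3) = 708.1 — too small.
Try y = 16.1 ft: A R^(2/3) = 954.8 — matches.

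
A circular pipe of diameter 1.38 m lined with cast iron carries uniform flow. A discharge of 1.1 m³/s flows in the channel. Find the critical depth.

At critical depth, Q² T / (g A³) = 1, i.e. A³/T = Q²/g = 1.1²/9.81 = 0.1233.
Try y = 0.374 m: A³/T = 0.02864 — low.
Try y = 0.621 m: A³/T = 0.2026 — high.
Try y = 0.546 m: A³/T = 0.1237 — close enough.

y_c = 0.546 m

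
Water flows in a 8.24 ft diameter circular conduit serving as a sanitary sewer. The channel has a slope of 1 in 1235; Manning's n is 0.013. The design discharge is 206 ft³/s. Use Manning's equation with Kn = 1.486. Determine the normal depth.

y_n = 5.24 ft

Manning's equation rearranged: A R^(2/3) = nQ / (1.486·√S) = 0.013 × 206 / (1.486 × √0.0008097) = 63.33.
At y = 4.05 ft: A R^(2/3) = 41.93 — low.
At y = 6.39 ft: A R^(2/3) = 81.73 — high.
At y = 5.24 ft: A R^(2/3) = 63.27 — ≈ 63.33.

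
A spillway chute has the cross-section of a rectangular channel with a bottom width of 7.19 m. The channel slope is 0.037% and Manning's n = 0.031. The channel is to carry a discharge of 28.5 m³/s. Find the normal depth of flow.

Manning's equation rearranged: A R^(2/3) = nQ / (1·√S) = 0.031 × 28.5 / (√0.00037) = 45.93.
Try y = 4.9 m: A R^(2/3) = 57.29 — over.
Try y = 3.48 m: A R^(2/3) = 36.59 — short.
Try y = 4.13 m: A R^(2/3) = 45.9 — close enough.

y_n = 4.13 m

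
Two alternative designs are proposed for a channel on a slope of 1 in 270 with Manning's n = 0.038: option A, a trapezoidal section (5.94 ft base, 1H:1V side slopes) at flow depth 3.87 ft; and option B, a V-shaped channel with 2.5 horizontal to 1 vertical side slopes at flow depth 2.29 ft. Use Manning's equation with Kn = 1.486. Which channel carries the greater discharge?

channel A

Channel A: With bottom width b = 5.94 ft and side slope z = 1: A = (b + zy)y = (5.94 + 1×3.87)×3.87 = 37.96 ft²; P = b + 2y√(1+z²) = 5.94 + 2×3.87×1.414 = 16.89 ft. Hydraulic radius R = A/P = 37.96/16.89 = 2.248 ft. Q_A = (1.486/0.038)·37.96·2.248^(2/3)·√0.003704 = 155.1 ft³/s.
Channel B: For a triangular section with side slope z = 2.5: A = zy² = 2.5×2.29² = 13.11 ft²; P = 2y√(1+z²) = 2×2.29×2.693 = 12.33 ft. Hydraulic radius R = A/P = 13.11/12.33 = 1.063 ft. Q_B = (1.486/0.038)·13.11·1.063^(2/3)·√0.003704 = 32.5 ft³/s.
Q_A = 155.1 ft³/s vs Q_B = 32.5 ft³/s, so channel A carries more.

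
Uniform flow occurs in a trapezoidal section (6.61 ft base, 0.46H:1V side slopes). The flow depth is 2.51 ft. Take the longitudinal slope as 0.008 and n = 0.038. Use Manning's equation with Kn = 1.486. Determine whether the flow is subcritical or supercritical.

subcritical

With bottom width b = 6.61 ft and side slope z = 0.46: A = (b + zy)y = (6.61 + 0.46×2.51)×2.51 = 19.49 ft²; P = b + 2y√(1+z²) = 6.61 + 2×2.51×1.101 = 12.14 ft.
Hydraulic radius R = A/P = 19.49/12.14 = 1.606 ft.
V = (1.486/n) R^(2/3) √S = (1.486/0.038) × 1.606^(2/3) × √0.008 = 4.797 ft/s. Hydraulic depth D_h = A/T = 19.49/8.919 = 2.185 ft.
Froude number Fr = V/√(g·D_h) = 4.797/√(32.2×2.185) = 0.572, which is less than 1, so the flow is subcritical.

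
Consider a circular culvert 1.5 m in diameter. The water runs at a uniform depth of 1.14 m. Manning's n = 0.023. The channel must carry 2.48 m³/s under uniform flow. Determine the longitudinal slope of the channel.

For a circular section of diameter D = 1.5 m at depth y = 1.14 m, the central angle is θ = 2 arccos(1 − 2y/D) = 4.235 rad. Then A = (D²/8)(θ − sin θ) = 1.441 m² and P = Dθ/2 = 3.176 m.
Hydraulic radius R = A/P = 1.441/3.176 = 0.4537 m.
From Manning's equation, S = [nQ / (1 A R^(2/3))]² = [0.023 × 2.48 / (1 × 1.441 × 0.4537^(2/3))]² = 0.00449.

S = 0.00449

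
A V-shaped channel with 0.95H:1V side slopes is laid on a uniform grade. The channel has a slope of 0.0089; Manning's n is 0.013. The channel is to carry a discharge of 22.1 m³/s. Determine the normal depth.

y_n = 2.02 m

Manning's equation rearranged: A R^(2/3) = nQ / (1·√S) = 0.013 × 22.1 / (√0.0089) = 3.045.
Trying y = 2.43 m: A R^(2/3) = 4.982 — too large.
Trying y = 1.73 m: A R^(2/3) = 2.013 — too small.
Trying y = 2.02 m: A R^(2/3) = 3.043 — close enough.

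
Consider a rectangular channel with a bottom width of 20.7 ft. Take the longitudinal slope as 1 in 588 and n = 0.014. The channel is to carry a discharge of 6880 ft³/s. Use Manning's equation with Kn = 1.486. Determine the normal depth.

Manning's equation rearranged: A R^(2/3) = nQ / (1.486·√S) = 0.014 × 6880 / (1.486 × √0.001701) = 1572.
Try y = 16.8 ft: A R^(2/3) = 1199 — too small.
Try y = 22.8 ft: A R^(2/3) = 1746 — too large.
Try y = 20.9 ft: A R^(2/3) = 1571 — close enough.

y_n = 20.9 ft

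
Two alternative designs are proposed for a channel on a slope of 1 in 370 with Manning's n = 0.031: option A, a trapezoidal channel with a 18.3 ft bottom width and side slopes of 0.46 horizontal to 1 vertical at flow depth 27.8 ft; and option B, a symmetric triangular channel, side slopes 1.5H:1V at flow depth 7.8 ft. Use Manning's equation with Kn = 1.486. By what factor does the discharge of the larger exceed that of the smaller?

21.2

Channel A: With bottom width b = 18.3 ft and side slope z = 0.46: A = (b + zy)y = (18.3 + 0.46×27.8)×27.8 = 864.2 ft²; P = b + 2y√(1+z²) = 18.3 + 2×27.8×1.101 = 79.5 ft. Hydraulic radius R = A/P = 864.2/79.5 = 10.87 ft. Q_A = (1.486/0.031)·864.2·10.87^(2/3)·√0.002703 = 10570 ft³/s.
Channel B: For a triangular section with side slope z = 1.5: A = zy² = 1.5×7.8² = 91.26 ft²; P = 2y√(1+z²) = 2×7.8×1.803 = 28.12 ft. Hydraulic radius R = A/P = 91.26/28.12 = 3.245 ft. Q_B = (1.486/0.031)·91.26·3.245^(2/3)·√0.002703 = 498.5 ft³/s.
The larger discharge is 10570 ft³/s and the smaller is 498.5 ft³/s; the ratio is 21.2.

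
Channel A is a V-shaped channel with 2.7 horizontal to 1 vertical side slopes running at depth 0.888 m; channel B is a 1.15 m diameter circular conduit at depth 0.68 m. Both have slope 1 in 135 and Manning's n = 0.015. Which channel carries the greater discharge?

Channel A: For a triangular section with side slope z = 2.7: A = zy² = 2.7×0.888² = 2.129 m²; P = 2y√(1+z²) = 2×0.888×2.879 = 5.114 m. Hydraulic radius R = A/P = 2.129/5.114 = 0.4164 m. Q_A = (1/0.015)·2.129·0.4164^(2/3)·√0.007407 = 6.812 m³/s.
Channel B: For a circular section of diameter D = 1.15 m at depth y = 0.68 m, the central angle is θ = 2 arccos(1 − 2y/D) = 3.509 rad. Then A = (D²/8)(θ − sin θ) = 0.6394 m² and P = Dθ/2 = 2.018 m. Hydraulic radius R = A/P = 0.6394/2.018 = 0.3169 m. Q_B = (1/0.015)·0.6394·0.3169^(2/3)·√0.007407 = 1.705 m³/s.
Q_A = 6.812 m³/s vs Q_B = 1.705 m³/s, so channel A carries more.

channel A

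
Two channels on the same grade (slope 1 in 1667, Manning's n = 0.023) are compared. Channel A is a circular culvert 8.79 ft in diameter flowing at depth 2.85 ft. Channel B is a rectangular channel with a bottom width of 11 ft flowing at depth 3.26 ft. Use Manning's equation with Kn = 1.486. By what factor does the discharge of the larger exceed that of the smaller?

Channel A: For a circular section of diameter D = 8.79 ft at depth y = 2.85 ft, the central angle is θ = 2 arccos(1 − 2y/D) = 2.423 rad. Then A = (D²/8)(θ − sin θ) = 17.05 ft² and P = Dθ/2 = 10.65 ft. Hydraulic radius R = A/P = 17.05/10.65 = 1.601 ft. Q_A = (1.486/0.023)·17.05·1.601^(2/3)·√0.0005999 = 36.91 ft³/s.
Channel B: Flow area A = b·y = 11 × 3.26 = 35.86 ft². Wetted perimeter P = b + 2y = 11 + 2×3.26 = 17.52 ft. Hydraulic radius R = A/P = 35.86/17.52 = 2.047 ft. Q_B = (1.486/0.023)·35.86·2.047^(2/3)·√0.0005999 = 91.48 ft³/s.
The larger discharge is 91.48 ft³/s and the smaller is 36.91 ft³/s; the ratio is 2.48.

2.48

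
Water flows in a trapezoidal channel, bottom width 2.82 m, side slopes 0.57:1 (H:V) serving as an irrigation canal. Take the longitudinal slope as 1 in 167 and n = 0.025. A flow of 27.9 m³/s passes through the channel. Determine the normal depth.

y_n = 2.1 m

Manning's equation rearranged: A R^(2/3) = nQ / (1·√S) = 0.025 × 27.9 / (√0.005988) = 9.014.
Trying y = 1.68 m: A R^(2/3) = 6.129 — low.
Trying y = 2.53 m: A R^(2/3) = 12.5 — high.
Trying y = 2.1 m: A R^(2/3) = 9 — ≈ 9.014.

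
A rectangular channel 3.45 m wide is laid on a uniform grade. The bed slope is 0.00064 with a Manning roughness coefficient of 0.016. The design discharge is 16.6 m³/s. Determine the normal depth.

Manning's equation rearranged: A R^(2/3) = nQ / (1·√S) = 0.016 × 16.6 / (√0.00064) = 10.5.
At y = 2.19 m: A R^(2/3) = 7.378 — short.
At y = 3.69 m: A R^(2/3) = 14.18 — over.
At y = 2.89 m: A R^(2/3) = 10.5 — ≈ 10.5.

y_n = 2.89 m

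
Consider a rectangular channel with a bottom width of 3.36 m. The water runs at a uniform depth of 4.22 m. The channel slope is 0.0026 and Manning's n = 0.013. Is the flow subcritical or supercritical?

subcritical

Flow area A = b·y = 3.36 × 4.22 = 14.18 m². Wetted perimeter P = b + 2y = 3.36 + 2×4.22 = 11.8 m.
Hydraulic radius R = A/P = 14.18/11.8 = 1.202 m.
V = (1/n) R^(2/3) √S = (1/0.013) × 1.202^(2/3) × √0.0026 = 4.433 m/s. Hydraulic depth D_h = A/T = 14.18/3.36 = 4.22 m.
Froude number Fr = V/√(g·D_h) = 4.433/√(9.81×4.22) = 0.689, which is less than 1, so the flow is subcritical.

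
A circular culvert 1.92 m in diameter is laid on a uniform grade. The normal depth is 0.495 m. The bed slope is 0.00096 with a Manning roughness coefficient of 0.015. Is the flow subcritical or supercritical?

For a circular section of diameter D = 1.92 m at depth y = 0.495 m, the central angle is θ = 2 arccos(1 − 2y/D) = 2.13 rad. Then A = (D²/8)(θ − sin θ) = 0.5911 m² and P = Dθ/2 = 2.045 m.
Hydraulic radius R = A/P = 0.5911/2.045 = 0.289 m.
V = (1/n) R^(2/3) √S = (1/0.015) × 0.289^(2/3) × √0.00096 = 0.903 m/s. Hydraulic depth D_h = A/T = 0.5911/1.68 = 0.3519 m.
Froude number Fr = V/√(g·D_h) = 0.903/√(9.81×0.3519) = 0.486, which is less than 1, so the flow is subcritical.

subcritical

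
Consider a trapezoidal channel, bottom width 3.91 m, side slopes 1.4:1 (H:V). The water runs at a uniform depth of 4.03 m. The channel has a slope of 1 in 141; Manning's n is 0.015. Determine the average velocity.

V = 9.4 m/s

With bottom width b = 3.91 m and side slope z = 1.4: A = (b + zy)y = (3.91 + 1.4×4.03)×4.03 = 38.49 m²; P = b + 2y√(1+z²) = 3.91 + 2×4.03×1.72 = 17.78 m.
Hydraulic radius R = A/P = 38.49/17.78 = 2.165 m.
From Manning's equation, V = (1/n) R^(2/3) S^(1/2) = (1/0.015) × 2.165^(2/3) × 0.007092^(1/2) = 9.4 m/s.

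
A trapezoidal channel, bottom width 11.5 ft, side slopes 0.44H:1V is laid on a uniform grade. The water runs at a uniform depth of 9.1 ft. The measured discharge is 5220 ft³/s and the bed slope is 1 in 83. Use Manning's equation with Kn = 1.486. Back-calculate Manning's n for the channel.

With bottom width b = 11.5 ft and side slope z = 0.44: A = (b + zy)y = (11.5 + 0.44×9.1)×9.1 = 141.1 ft²; P = b + 2y√(1+z²) = 11.5 + 2×9.1×1.093 = 31.38 ft.
Hydraulic radius R = A/P = 141.1/31.38 = 4.496 ft.
Rearranging Manning's equation: n = (1.486/Q) A R^(2/3) S^(1/2) = (1.486/5220) × 141.1 × 4.496^(2/3) × √0.01205 = 0.012.

n = 0.012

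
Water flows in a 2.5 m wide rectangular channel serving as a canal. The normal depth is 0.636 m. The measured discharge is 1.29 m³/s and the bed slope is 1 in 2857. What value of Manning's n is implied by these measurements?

Flow area A = b·y = 2.5 × 0.636 = 1.59 m². Wetted perimeter P = b + 2y = 2.5 + 2×0.636 = 3.772 m.
Hydraulic radius R = A/P = 1.59/3.772 = 0.4215 m.
Rearranging Manning's equation: n = (1/Q) A R^(2/3) S^(1/2) = (1/1.29) × 1.59 × 0.4215^(2/3) × √0.00035 = 0.013.

n = 0.013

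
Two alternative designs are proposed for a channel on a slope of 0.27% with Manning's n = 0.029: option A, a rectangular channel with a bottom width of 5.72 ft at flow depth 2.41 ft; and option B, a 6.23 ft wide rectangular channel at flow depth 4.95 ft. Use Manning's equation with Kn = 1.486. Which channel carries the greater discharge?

channel B

Channel A: Flow area A = b·y = 5.72 × 2.41 = 13.79 ft². Wetted perimeter P = b + 2y = 5.72 + 2×2.41 = 10.54 ft. Hydraulic radius R = A/P = 13.79/10.54 = 1.308 ft. Q_A = (1.486/0.029)·13.79·1.308^(2/3)·√0.0027 = 43.9 ft³/s.
Channel B: Flow area A = b·y = 6.23 × 4.95 = 30.84 ft². Wetted perimeter P = b + 2y = 6.23 + 2×4.95 = 16.13 ft. Hydraulic radius R = A/P = 30.84/16.13 = 1.912 ft. Q_B = (1.486/0.029)·30.84·1.912^(2/3)·√0.0027 = 126.5 ft³/s.
Q_A = 43.9 ft³/s vs Q_B = 126.5 ft³/s, so channel B carries more.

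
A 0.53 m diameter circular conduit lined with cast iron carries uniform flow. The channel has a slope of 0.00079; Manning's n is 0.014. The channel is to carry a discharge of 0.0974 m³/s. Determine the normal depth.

y_n = 0.374 m

Manning's equation rearranged: A R^(2/3) = nQ / (1·√S) = 0.014 × 0.0974 / (√0.00079) = 0.04851.
At y = 0.466 m: A R^(2/3) = 0.06042 — high.
At y = 0.333 m: A R^(2/3) = 0.04129 — low.
At y = 0.374 m: A R^(2/3) = 0.04851 — close enough.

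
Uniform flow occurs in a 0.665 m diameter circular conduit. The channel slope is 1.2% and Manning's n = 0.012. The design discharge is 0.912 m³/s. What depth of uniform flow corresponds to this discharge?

Manning's equation rearranged: A R^(2/3) = nQ / (1·√S) = 0.012 × 0.912 / (√0.012) = 0.0999.
At y = 0.36 m: A R^(2/3) = 0.05994 — short.
At y = 0.518 m: A R^(2/3) = 0.09988 — close enough.

y_n = 0.518 m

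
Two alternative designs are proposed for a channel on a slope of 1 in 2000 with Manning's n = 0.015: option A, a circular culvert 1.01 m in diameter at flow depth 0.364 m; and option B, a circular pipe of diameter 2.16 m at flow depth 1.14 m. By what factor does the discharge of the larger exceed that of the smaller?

Channel A: For a circular section of diameter D = 1.01 m at depth y = 0.364 m, the central angle is θ = 2 arccos(1 − 2y/D) = 2.576 rad. Then A = (D²/8)(θ − sin θ) = 0.2601 m² and P = Dθ/2 = 1.301 m. Hydraulic radius R = A/P = 0.2601/1.301 = 0.1999 m. Q_A = (1/0.015)·0.2601·0.1999^(2/3)·√0.0005 = 0.1326 m³/s.
Channel B: For a circular section of diameter D = 2.16 m at depth y = 1.14 m, the central angle is θ = 2 arccos(1 − 2y/D) = 3.253 rad. Then A = (D²/8)(θ − sin θ) = 1.962 m² and P = Dθ/2 = 3.513 m. Hydraulic radius R = A/P = 1.962/3.513 = 0.5584 m. Q_B = (1/0.015)·1.962·0.5584^(2/3)·√0.0005 = 1.983 m³/s.
The larger discharge is 1.983 m³/s and the smaller is 0.1326 m³/s; the ratio is 15.

15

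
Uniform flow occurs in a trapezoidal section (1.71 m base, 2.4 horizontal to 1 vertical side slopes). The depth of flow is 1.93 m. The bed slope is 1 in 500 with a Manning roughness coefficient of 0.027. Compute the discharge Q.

With bottom width b = 1.71 m and side slope z = 2.4: A = (b + zy)y = (1.71 + 2.4×1.93)×1.93 = 12.24 m²; P = b + 2y√(1+z²) = 1.71 + 2×1.93×2.6 = 11.75 m.
Hydraulic radius R = A/P = 12.24/11.75 = 1.042 m.
Manning's equation: Q = (1/n) A R^(2/3) S^(1/2) = (1/0.027) × 12.24 × 1.042^(2/3) × 0.002^(1/2) = 20.8 m³/s.

Q = 20.8 m³/s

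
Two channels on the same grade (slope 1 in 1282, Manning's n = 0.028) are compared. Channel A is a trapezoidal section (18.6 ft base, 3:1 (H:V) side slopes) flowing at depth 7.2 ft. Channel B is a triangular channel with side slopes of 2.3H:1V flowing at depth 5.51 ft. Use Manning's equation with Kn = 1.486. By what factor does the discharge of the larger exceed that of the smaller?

Channel A: With bottom width b = 18.6 ft and side slope z = 3: A = (b + zy)y = (18.6 + 3×7.2)×7.2 = 289.4 ft²; P = b + 2y√(1+z²) = 18.6 + 2×7.2×3.162 = 64.14 ft. Hydraulic radius R = A/P = 289.4/64.14 = 4.513 ft. Q_A = (1.486/0.028)·289.4·4.513^(2/3)·√0.00078 = 1172 ft³/s.
Channel B: For a triangular section with side slope z = 2.3: A = zy² = 2.3×5.51² = 69.83 ft²; P = 2y√(1+z²) = 2×5.51×2.508 = 27.64 ft. Hydraulic radius R = A/P = 69.83/27.64 = 2.527 ft. Q_B = (1.486/0.028)·69.83·2.527^(2/3)·√0.00078 = 192 ft³/s.
The larger discharge is 1172 ft³/s and the smaller is 192 ft³/s; the ratio is 6.1.

6.1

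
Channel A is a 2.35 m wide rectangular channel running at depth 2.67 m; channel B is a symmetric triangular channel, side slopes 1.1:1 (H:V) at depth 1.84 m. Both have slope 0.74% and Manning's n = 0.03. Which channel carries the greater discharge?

Channel A: Flow area A = b·y = 2.35 × 2.67 = 6.274 m². Wetted perimeter P = b + 2y = 2.35 + 2×2.67 = 7.69 m. Hydraulic radius R = A/P = 6.274/7.69 = 0.8159 m. Q_A = (1/0.03)·6.274·0.8159^(2/3)·√0.0074 = 15.71 m³/s.
Channel B: For a triangular section with side slope z = 1.1: A = zy² = 1.1×1.84² = 3.724 m²; P = 2y√(1+z²) = 2×1.84×1.487 = 5.471 m. Hydraulic radius R = A/P = 3.724/5.471 = 0.6807 m. Q_B = (1/0.03)·3.724·0.6807^(2/3)·√0.0074 = 8.264 m³/s.
Q_A = 15.71 m³/s vs Q_B = 8.264 m³/s, so channel A carries more.

channel A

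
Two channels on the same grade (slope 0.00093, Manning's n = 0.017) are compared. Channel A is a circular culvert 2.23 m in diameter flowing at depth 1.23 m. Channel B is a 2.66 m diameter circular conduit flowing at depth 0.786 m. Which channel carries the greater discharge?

channel A

Channel A: For a circular section of diameter D = 2.23 m at depth y = 1.23 m, the central angle is θ = 2 arccos(1 − 2y/D) = 3.348 rad. Then A = (D²/8)(θ − sin θ) = 2.209 m² and P = Dθ/2 = 3.733 m. Hydraulic radius R = A/P = 2.209/3.733 = 0.5917 m. Q_A = (1/0.017)·2.209·0.5917^(2/3)·√0.00093 = 2.793 m³/s.
Channel B: For a circular section of diameter D = 2.66 m at depth y = 0.786 m, the central angle is θ = 2 arccos(1 − 2y/D) = 2.299 rad. Then A = (D²/8)(θ − sin θ) = 1.373 m² and P = Dθ/2 = 3.057 m. Hydraulic radius R = A/P = 1.373/3.057 = 0.4491 m. Q_B = (1/0.017)·1.373·0.4491^(2/3)·√0.00093 = 1.444 m³/s.
Q_A = 2.793 m³/s vs Q_B = 1.444 m³/s, so channel A carries more.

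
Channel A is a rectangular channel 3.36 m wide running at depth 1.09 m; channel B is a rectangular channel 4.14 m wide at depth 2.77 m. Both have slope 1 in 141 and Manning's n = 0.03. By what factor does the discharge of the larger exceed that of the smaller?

Channel A: Flow area A = b·y = 3.36 × 1.09 = 3.662 m². Wetted perimeter P = b + 2y = 3.36 + 2×1.09 = 5.54 m. Hydraulic radius R = A/P = 3.662/5.54 = 0.6611 m. Q_A = (1/0.03)·3.662·0.6611^(2/3)·√0.007092 = 7.802 m³/s.
Channel B: Flow area A = b·y = 4.14 × 2.77 = 11.47 m². Wetted perimeter P = b + 2y = 4.14 + 2×2.77 = 9.68 m. Hydraulic radius R = A/P = 11.47/9.68 = 1.185 m. Q_B = (1/0.03)·11.47·1.185^(2/3)·√0.007092 = 36.04 m³/s.
The larger discharge is 36.04 m³/s and the smaller is 7.802 m³/s; the ratio is 4.62.

4.62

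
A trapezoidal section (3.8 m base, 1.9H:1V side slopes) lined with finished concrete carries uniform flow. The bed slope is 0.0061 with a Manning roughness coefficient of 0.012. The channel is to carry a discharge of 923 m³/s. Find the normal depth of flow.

Manning's equation rearranged: A R^(2/3) = nQ / (1·√S) = 0.012 × 923 / (√0.0061) = 141.8.
Trying y = 4.13 m: A R^(2/3) = 82.19 — short.
Trying y = 5.67 m: A R^(2/3) = 169.4 — over.
Trying y = 5.25 m: A R^(2/3) = 141.8 — matches.

y_n = 5.25 m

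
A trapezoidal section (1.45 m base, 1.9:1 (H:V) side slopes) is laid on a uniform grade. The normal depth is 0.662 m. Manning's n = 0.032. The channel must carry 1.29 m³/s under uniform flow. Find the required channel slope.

With bottom width b = 1.45 m and side slope z = 1.9: A = (b + zy)y = (1.45 + 1.9×0.662)×0.662 = 1.793 m²; P = b + 2y√(1+z²) = 1.45 + 2×0.662×2.147 = 4.293 m.
Hydraulic radius R = A/P = 1.793/4.293 = 0.4176 m.
From Manning's equation, S = [nQ / (1 A R^(2/3))]² = [0.032 × 1.29 / (1 × 1.793 × 0.4176^(2/3))]² = 0.0017.

S = 0.0017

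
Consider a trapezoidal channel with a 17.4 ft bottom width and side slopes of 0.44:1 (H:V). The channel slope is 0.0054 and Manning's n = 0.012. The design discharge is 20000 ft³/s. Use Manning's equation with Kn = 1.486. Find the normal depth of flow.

Manning's equation rearranged: A R^(2/3) = nQ / (1.486·√S) = 0.012 × 20000 / (1.486 × √0.0054) = 2198.
At y = 22 ft: A R^(2/3) = 2597 — too large.
At y = 16.5 ft: A R^(2/3) = 1575 — too small.
At y = 20 ft: A R^(2/3) = 2195 — ≈ 2198.

y_n = 20 ft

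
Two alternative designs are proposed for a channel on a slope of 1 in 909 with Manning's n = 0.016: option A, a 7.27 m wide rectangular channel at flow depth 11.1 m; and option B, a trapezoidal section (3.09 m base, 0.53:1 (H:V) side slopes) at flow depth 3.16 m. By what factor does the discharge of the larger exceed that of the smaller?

Channel A: Flow area A = b·y = 7.27 × 11.1 = 80.7 m². Wetted perimeter P = b + 2y = 7.27 + 2×11.1 = 29.47 m. Hydraulic radius R = A/P = 80.7/29.47 = 2.738 m. Q_A = (1/0.016)·80.7·2.738^(2/3)·√0.0011 = 327.4 m³/s.
Channel B: With bottom width b = 3.09 m and side slope z = 0.53: A = (b + zy)y = (3.09 + 0.53×3.16)×3.16 = 15.06 m²; P = b + 2y√(1+z²) = 3.09 + 2×3.16×1.132 = 10.24 m. Hydraulic radius R = A/P = 15.06/10.24 = 1.47 m. Q_B = (1/0.016)·15.06·1.47^(2/3)·√0.0011 = 40.35 m³/s.
The larger discharge is 327.4 m³/s and the smaller is 40.35 m³/s; the ratio is 8.11.

8.11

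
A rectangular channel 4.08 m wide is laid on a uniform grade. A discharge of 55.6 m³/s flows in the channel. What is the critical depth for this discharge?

y_c = 2.67 m

For a rectangular channel, critical depth y_c = (q²/g)^(1/3) where q = Q/b = 55.6/4.08 = 13.63 m²/s.
So y_c = (13.63²/9.81)^(1/3) = 2.67 m.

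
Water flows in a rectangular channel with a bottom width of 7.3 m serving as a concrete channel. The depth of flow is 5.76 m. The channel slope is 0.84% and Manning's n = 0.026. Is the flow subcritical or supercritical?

Flow area A = b·y = 7.3 × 5.76 = 42.05 m². Wetted perimeter P = b + 2y = 7.3 + 2×5.76 = 18.82 m.
Hydraulic radius R = A/P = 42.05/18.82 = 2.234 m.
V = (1/n) R^(2/3) √S = (1/0.026) × 2.234^(2/3) × √0.0084 = 6.024 m/s. Hydraulic depth D_h = A/T = 42.05/7.3 = 5.76 m.
Froude number Fr = V/√(g·D_h) = 6.024/√(9.81×5.76) = 0.801, which is less than 1, so the flow is subcritical.

subcritical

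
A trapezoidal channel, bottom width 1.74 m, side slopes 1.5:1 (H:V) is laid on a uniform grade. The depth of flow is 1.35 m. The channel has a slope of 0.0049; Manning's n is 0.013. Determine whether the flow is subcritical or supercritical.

supercritical

With bottom width b = 1.74 m and side slope z = 1.5: A = (b + zy)y = (1.74 + 1.5×1.35)×1.35 = 5.083 m²; P = b + 2y√(1+z²) = 1.74 + 2×1.35×1.803 = 6.607 m.
Hydraulic radius R = A/P = 5.083/6.607 = 0.7692 m.
V = (1/n) R^(2/3) √S = (1/0.013) × 0.7692^(2/3) × √0.0049 = 4.521 m/s. Hydraulic depth D_h = A/T = 5.083/5.79 = 0.8778 m.
Froude number Fr = V/√(g·D_h) = 4.521/√(9.81×0.8778) = 1.54, which is greater than 1, so the flow is supercritical.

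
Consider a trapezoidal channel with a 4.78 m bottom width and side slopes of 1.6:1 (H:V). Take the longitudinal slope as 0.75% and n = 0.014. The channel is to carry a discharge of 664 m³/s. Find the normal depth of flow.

Manning's equation rearranged: A R^(2/3) = nQ / (1·√S) = 0.014 × 664 / (√0.0075) = 107.3.
Try y = 5.56 m: A R^(2/3) = 156.5 — too large.
Try y = 3.72 m: A R^(2/3) = 65.92 — too small.
Try y = 4.68 m: A R^(2/3) = 107.4 — matches.

y_n = 4.68 m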